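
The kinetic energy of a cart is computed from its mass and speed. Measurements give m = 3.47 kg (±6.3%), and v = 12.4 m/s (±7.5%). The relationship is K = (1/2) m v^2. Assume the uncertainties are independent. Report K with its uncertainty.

Since K is a product/quotient, work with relative uncertainties:
  (1·δm/m)² = (1×0.0630)² = 0.00397;  (2·δv/v)² = (2×0.0750)² = 0.0225
δK/K = √(0.0265) = 0.163
K = 267 J, so δK = 0.163 × 267 = 43.4 J.

267 ± 43.4 J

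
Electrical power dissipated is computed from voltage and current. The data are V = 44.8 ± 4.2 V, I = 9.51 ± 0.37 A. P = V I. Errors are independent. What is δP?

Each factor contributes (exponent × relative error)² to (δP/P)²:
  (1·δV/V)² = (1×0.0938)² = 0.00879;  (1·δI/I)² = (1×0.0389)² = 0.00151
δP/P = √(0.0103) = 0.102
P = 426 W, so δP = 0.102 × 426 = 43.2 W.

43.2 W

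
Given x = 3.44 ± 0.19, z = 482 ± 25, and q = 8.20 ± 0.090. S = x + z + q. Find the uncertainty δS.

25.0

For a sum/difference, combine absolute errors in quadrature:
  (δx)² = 0.0361;  (δz)² = 625;  (δq)² = 0.00810
δS = √(625) = 25.0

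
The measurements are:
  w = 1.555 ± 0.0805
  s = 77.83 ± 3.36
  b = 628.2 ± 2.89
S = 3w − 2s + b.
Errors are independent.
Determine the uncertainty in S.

Each term contributes (cᵢ δxᵢ)² to (δS)²:
  (3·δw)² = 0.0583;  (2·δs)² = 45.2;  (δb)² = 8.35
δS = √(53.6) = 7.32

7.32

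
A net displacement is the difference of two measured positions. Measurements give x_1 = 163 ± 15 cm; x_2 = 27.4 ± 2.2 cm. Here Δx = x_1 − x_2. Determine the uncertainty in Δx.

15.2 cm

Sums and differences: (δΔx)² = Σ (cᵢ δxᵢ)².
  (δx_1)² = 225;  (δx_2)² = 4.84
δΔx = √(230) = 15.2 cm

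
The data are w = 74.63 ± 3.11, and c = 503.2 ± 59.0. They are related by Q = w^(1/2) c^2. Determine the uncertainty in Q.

5.15e+05

Q is a product of powers, so relative uncertainties combine in quadrature:
  (½·δw/w)² = (0.5×0.0417)² = 0.000434;  (2·δc/c)² = (2×0.117)² = 0.0550
δQ/Q = √(0.0554) = 0.235
Q = 2.187e+06, so δQ = 0.235 × 2.187e+06 = 5.15e+05.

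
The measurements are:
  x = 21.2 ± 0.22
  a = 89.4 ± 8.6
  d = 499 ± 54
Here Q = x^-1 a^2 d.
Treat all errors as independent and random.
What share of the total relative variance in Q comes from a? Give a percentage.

(δQ/Q)² = (-1·δx/x)² + (2·δa/a)² + (1·δd/d)²
  x term: (-1×0.0104)² = 0.000108
  a term: (2×0.0962)² = 0.0370
  d term: (1×0.108)² = 0.0117
Total = 0.0488. Share from a = 0.0370/0.0488 = 0.758.

75.8%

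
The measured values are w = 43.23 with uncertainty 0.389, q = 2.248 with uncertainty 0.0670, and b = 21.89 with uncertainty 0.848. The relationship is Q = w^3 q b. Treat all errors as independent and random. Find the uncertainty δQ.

For a monomial Q ∝ w^3, q, b, fractional errors add in quadrature:
  (3·δw/w)² = (3×0.00900)² = 0.000729;  (1·δq/q)² = (1×0.0298)² = 0.000888;  (1·δb/b)² = (1×0.0387)² = 0.00150
δQ/Q = √(0.00312) = 0.0558
Q = 3.976e+06, so δQ = 0.0558 × 3.976e+06 = 2.22e+05.

2.22e+05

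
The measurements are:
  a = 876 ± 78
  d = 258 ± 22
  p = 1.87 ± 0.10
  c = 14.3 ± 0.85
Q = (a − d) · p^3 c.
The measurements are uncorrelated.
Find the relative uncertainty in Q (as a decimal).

Let u = a − d = 618. δu = √(δa² + δd²) = √(6080 + 484) = 81.0, so δu/u = 0.131.
Q is then a monomial in u, p, c:
δQ/Q = √((δu/u)² + (3·δp/p)² + (1·δc/c)²) = √(0.0172 + 0.0257 + 0.00353) = 0.216

0.216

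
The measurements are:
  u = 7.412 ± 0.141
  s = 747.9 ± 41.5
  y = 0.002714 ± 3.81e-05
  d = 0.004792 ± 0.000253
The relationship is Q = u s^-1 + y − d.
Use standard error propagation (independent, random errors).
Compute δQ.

Let p = u·s^-1 = 0.009910. δp/p = √((1·δu/u)² + (-1·δs/s)²) = √(0.000362 + 0.00308) = 0.0587, so δp = 0.000581.
Q = p + y − d: δQ = √(δp² + δy² + δd²) = √(3.38e-07 + 1.45e-09 + 6.4e-08) = 0.000635

0.000635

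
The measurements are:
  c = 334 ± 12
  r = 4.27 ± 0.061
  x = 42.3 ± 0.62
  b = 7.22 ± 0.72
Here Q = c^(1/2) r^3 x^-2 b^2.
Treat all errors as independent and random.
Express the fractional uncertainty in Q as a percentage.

Q is a product of powers, so relative uncertainties combine in quadrature:
  (½·δc/c)² = (0.5×0.0359)² = 0.000323;  (3·δr/r)² = (3×0.0143)² = 0.00184;  (-2·δx/x)² = (-2×0.0147)² = 0.000859;  (2·δb/b)² = (2×0.0997)² = 0.0398
δQ/Q = √(0.0428) = 0.207

20.7%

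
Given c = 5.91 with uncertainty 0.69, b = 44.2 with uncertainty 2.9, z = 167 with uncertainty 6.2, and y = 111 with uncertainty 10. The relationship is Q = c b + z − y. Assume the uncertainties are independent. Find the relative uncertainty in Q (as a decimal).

0.116

Let p = c·b = 261. δp/p = √((1·δc/c)² + (1·δb/b)²) = √(0.0136 + 0.00430) = 0.134, so δp = 35.0.
Q = p + z − y: δQ = √(δp² + δz² + δy²) = √(1220 + 38.4 + 100) = 36.9
Q = 317, so δQ/Q = 36.9/317 = 0.116.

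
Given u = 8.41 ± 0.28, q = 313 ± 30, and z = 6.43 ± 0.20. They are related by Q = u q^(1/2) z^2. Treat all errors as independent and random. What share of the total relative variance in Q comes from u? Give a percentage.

(δQ/Q)² = (1·δu/u)² + (½·δq/q)² + (2·δz/z)²
  u term: (1×0.0333)² = 0.00111
  q term: (0.5×0.0958)² = 0.00230
  z term: (2×0.0311)² = 0.00387
Total = 0.00727. Share from u = 0.00111/0.00727 = 0.152.

15.2%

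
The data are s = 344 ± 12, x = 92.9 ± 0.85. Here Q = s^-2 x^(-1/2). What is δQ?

Relative error in a monomial: (δQ/Q)² = Σ (nᵢ · δxᵢ/xᵢ)².
  (-2·δs/s)² = (-2×0.0349)² = 0.00487;  (−½·δx/x)² = (-0.5×0.00915)² = 2.09e-05
δQ/Q = √(0.00489) = 0.0699
Q = 8.77e-07, so δQ = 0.0699 × 8.77e-07 = 6.13e-08.

6.13e-08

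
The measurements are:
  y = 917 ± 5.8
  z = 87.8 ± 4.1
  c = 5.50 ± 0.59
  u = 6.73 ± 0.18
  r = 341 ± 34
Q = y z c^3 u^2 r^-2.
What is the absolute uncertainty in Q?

2010

Each factor contributes (exponent × relative error)² to (δQ/Q)²:
  (1·δy/y)² = (1×0.00632)² = 4e-05;  (1·δz/z)² = (1×0.0467)² = 0.00218;  (3·δc/c)² = (3×0.107)² = 0.104;  (2·δu/u)² = (2×0.0267)² = 0.00286;  (-2·δr/r)² = (-2×0.0997)² = 0.0398
δQ/Q = √(0.148) = 0.385
Q = 5220, so δQ = 0.385 × 5220 = 2010.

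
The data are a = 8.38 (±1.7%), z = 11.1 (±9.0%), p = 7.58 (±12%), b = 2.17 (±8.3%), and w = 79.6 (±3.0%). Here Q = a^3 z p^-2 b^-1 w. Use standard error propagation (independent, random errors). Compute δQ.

1150

Each factor contributes (exponent × relative error)² to (δQ/Q)²:
  (3·δa/a)² = (3×0.0170)² = 0.00260;  (1·δz/z)² = (1×0.0900)² = 0.00810;  (-2·δp/p)² = (-2×0.120)² = 0.0576;  (-1·δb/b)² = (-1×0.0830)² = 0.00689;  (1·δw/w)² = (1×0.0300)² = 0.000900
δQ/Q = √(0.0761) = 0.276
Q = 4170, so δQ = 0.276 × 4170 = 1150.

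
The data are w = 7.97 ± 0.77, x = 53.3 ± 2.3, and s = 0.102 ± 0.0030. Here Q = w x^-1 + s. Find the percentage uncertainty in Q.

6.40%

Let p = w·x^-1 = 0.150. δp/p = √((1·δw/w)² + (-1·δx/x)²) = √(0.00933 + 0.00186) = 0.106, so δp = 0.0158.
Q = p + s: δQ = √(δp² + δs²) = √(0.000250 + 9e-06) = 0.0161
Q = 0.252, so δQ/Q = 0.0161/0.252 = 0.0640.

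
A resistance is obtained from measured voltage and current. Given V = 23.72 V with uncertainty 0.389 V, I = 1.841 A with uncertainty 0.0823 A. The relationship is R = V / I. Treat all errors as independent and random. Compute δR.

0.614 Ω

Products/powers → add relative errors in quadrature, weighted by exponent:
  (1·δV/V)² = (1×0.0164)² = 0.000269;  (-1·δI/I)² = (-1×0.0447)² = 0.00200
δR/R = √(0.00227) = 0.0476
R = 12.88 Ω, so δR = 0.0476 × 12.88 = 0.614 Ω.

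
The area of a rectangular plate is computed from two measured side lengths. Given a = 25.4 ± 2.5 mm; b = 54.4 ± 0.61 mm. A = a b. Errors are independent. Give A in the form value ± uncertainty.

1380 ± 137 mm^2

Since A is a product/quotient, work with relative uncertainties:
  (1·δa/a)² = (1×0.0984)² = 0.00969;  (1·δb/b)² = (1×0.0112)² = 0.000126
δA/A = √(0.00981) = 0.0991
A = 1380 mm^2, so δA = 0.0991 × 1380 = 137 mm^2.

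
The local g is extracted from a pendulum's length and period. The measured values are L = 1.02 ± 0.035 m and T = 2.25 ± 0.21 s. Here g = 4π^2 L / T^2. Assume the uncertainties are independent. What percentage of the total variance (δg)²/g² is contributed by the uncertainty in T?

(δg/g)² = (1·δL/L)² + (-2·δT/T)²
  L term: (1×0.0343)² = 0.00118
  T term: (-2×0.0933)² = 0.0348
Total = 0.0360. Share from T = 0.0348/0.0360 = 0.967.

96.7%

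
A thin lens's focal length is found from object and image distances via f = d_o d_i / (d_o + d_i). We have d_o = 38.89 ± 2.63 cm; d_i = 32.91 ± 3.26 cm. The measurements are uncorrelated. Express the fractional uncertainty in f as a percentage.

∂f/∂d_o = (d_i/(d_o+d_i))² = 0.210;  ∂f/∂d_i = (d_o/(d_o+d_i))² = 0.293
δf = √((∂f/∂d_o · δd_o)² + (∂f/∂d_i · δd_i)²) = √(0.305 + 0.915) = 1.10 cm
f = 17.83 cm, so δf/f = 1.10/17.83 = 0.0620.

6.20%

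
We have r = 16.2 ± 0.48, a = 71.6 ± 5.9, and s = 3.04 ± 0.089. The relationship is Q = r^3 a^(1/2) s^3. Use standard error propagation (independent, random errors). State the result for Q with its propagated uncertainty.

Q is a product of powers, so relative uncertainties combine in quadrature:
  (3·δr/r)² = (3×0.0296)² = 0.00790;  (½·δa/a)² = (0.5×0.0824)² = 0.00170;  (3·δs/s)² = (3×0.0293)² = 0.00771
δQ/Q = √(0.0173) = 0.132
Q = 1.01e+06, so δQ = 0.132 × 1.01e+06 = 1.33e+05.

(1.01 ± 0.133) × 10^6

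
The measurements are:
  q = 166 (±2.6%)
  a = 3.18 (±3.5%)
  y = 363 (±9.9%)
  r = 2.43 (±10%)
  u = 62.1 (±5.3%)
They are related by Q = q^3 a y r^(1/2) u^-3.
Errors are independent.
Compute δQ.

7280

Relative error in a monomial: (δQ/Q)² = Σ (nᵢ · δxᵢ/xᵢ)².
  (3·δq/q)² = (3×0.0260)² = 0.00608;  (1·δa/a)² = (1×0.0350)² = 0.00123;  (1·δy/y)² = (1×0.0990)² = 0.00980;  (½·δr/r)² = (0.5×0.100)² = 0.00250;  (-3·δu/u)² = (-3×0.0530)² = 0.0253
δQ/Q = √(0.0449) = 0.212
Q = 34400, so δQ = 0.212 × 34400 = 7280.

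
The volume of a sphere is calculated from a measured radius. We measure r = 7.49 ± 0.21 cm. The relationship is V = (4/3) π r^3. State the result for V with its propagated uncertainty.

Since V is a product/quotient, work with relative uncertainties:
  (3·δr/r)² = (3×0.0280)² = 0.00707
δV/V = √(0.00707) = 0.0841
V = 1760 cm^3, so δV = 0.0841 × 1760 = 148 cm^3.

1760 ± 148 cm^3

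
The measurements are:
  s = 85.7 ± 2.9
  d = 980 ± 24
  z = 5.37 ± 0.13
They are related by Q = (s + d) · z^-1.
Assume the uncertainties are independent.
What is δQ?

6.58

Let u = s + d = 1070. δu = √(δs² + δd²) = √(8.41 + 576) = 24.2, so δu/u = 0.0227.
Q is then a monomial in u, z:
δQ/Q = √((δu/u)² + (-1·δz/z)²) = √(0.000515 + 0.000586) = 0.0332
Q = 198, so δQ = 0.0332 × 198 = 6.58.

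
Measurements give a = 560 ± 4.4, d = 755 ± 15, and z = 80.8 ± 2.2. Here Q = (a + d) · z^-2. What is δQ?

Let u = a + d = 1320. δu = √(δa² + δd²) = √(19.4 + 225) = 15.6, so δu/u = 0.0119.
Q is then a monomial in u, z:
δQ/Q = √((δu/u)² + (-2·δz/z)²) = √(0.000141 + 0.00297) = 0.0557
Q = 0.201, so δQ = 0.0557 × 0.201 = 0.0112.

0.0112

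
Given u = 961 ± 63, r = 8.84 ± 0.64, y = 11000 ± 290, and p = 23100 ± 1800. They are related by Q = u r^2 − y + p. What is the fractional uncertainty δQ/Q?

Let w = u·r^2 = 75100. δw/w = √((1·δu/u)² + (2·δr/r)²) = √(0.00430 + 0.0210) = 0.159, so δw = 11900.
Q = w − y + p: δQ = √(δw² + δy² + δp²) = √(1.42e+08 + 84100 + 3.24e+06) = 12100
Q = 87200, so δQ/Q = 12100/87200 = 0.138.

0.138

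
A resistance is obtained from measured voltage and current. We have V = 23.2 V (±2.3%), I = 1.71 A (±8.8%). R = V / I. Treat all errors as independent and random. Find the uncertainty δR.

1.23 Ω

Products/powers → add relative errors in quadrature, weighted by exponent:
  (1·δV/V)² = (1×0.0230)² = 0.000529;  (-1·δI/I)² = (-1×0.0880)² = 0.00774
δR/R = √(0.00827) = 0.0910
R = 13.6 Ω, so δR = 0.0910 × 13.6 = 1.23 Ω.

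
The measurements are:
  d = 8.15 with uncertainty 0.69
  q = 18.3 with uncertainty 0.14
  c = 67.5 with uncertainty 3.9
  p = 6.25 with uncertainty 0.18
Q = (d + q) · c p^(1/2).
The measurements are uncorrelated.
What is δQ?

291

Let u = d + q = 26.5. δu = √(δd² + δq²) = √(0.476 + 0.0196) = 0.704, so δu/u = 0.0266.
Q is then a monomial in u, c, p:
δQ/Q = √((δu/u)² + (1·δc/c)² + (½·δp/p)²) = √(0.000709 + 0.00334 + 0.000207) = 0.0652
Q = 4460, so δQ = 0.0652 × 4460 = 291.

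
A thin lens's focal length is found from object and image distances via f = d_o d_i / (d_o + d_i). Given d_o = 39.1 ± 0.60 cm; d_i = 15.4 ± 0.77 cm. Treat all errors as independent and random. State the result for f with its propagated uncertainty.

∂f/∂d_o = (d_i/(d_o+d_i))² = 0.0798;  ∂f/∂d_i = (d_o/(d_o+d_i))² = 0.515
δf = √((∂f/∂d_o · δd_o)² + (∂f/∂d_i · δd_i)²) = √(0.00230 + 0.157) = 0.399 cm
f = 11.0 cm.

11.0 ± 0.399 cm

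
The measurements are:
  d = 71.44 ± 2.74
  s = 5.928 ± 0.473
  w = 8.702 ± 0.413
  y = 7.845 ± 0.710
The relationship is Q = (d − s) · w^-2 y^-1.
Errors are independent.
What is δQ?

0.0152

Let u = d − s = 65.51. δu = √(δd² + δs²) = √(7.51 + 0.224) = 2.78, so δu/u = 0.0424.
Q is then a monomial in u, w, y:
δQ/Q = √((δu/u)² + (-2·δw/w)² + (-1·δy/y)²) = √(0.00180 + 0.00901 + 0.00819) = 0.138
Q = 0.1103, so δQ = 0.138 × 0.1103 = 0.0152.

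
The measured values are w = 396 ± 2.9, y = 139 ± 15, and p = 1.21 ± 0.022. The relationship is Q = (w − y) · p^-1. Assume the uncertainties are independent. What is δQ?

Let u = w − y = 257. δu = √(δw² + δy²) = √(8.41 + 225) = 15.3, so δu/u = 0.0594.
Q is then a monomial in u, p:
δQ/Q = √((δu/u)² + (-1·δp/p)²) = √(0.00353 + 0.000331) = 0.0622
Q = 212, so δQ = 0.0622 × 212 = 13.2.

13.2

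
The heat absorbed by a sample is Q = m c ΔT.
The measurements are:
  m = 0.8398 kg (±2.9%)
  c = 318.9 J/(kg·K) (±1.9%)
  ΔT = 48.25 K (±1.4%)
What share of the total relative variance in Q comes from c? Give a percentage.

(δQ/Q)² = (1·δm/m)² + (1·δc/c)² + (1·δΔT/ΔT)²
  m term: (1×0.0290)² = 0.000841
  c term: (1×0.0190)² = 0.000361
  ΔT term: (1×0.0140)² = 0.000196
Total = 0.00140. Share from c = 0.000361/0.00140 = 0.258.

25.8%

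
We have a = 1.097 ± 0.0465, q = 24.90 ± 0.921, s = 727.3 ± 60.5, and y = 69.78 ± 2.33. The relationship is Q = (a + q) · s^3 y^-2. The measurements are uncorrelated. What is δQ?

Let u = a + q = 26.00. δu = √(δa² + δq²) = √(0.00216 + 0.848) = 0.922, so δu/u = 0.0355.
Q is then a monomial in u, s, y:
δQ/Q = √((δu/u)² + (3·δs/s)² + (-2·δy/y)²) = √(0.00126 + 0.0623 + 0.00446) = 0.261
Q = 2.054e+06, so δQ = 0.261 × 2.054e+06 = 5.36e+05.

5.36e+05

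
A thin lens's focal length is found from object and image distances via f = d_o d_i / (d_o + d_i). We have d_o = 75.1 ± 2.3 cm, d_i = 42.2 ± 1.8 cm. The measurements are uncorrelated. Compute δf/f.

0.0294

∂f/∂d_o = (d_i/(d_o+d_i))² = 0.129;  ∂f/∂d_i = (d_o/(d_o+d_i))² = 0.410
δf = √((∂f/∂d_o · δd_o)² + (∂f/∂d_i · δd_i)²) = √(0.0886 + 0.544) = 0.796 cm
f = 27.0 cm, so δf/f = 0.796/27.0 = 0.0294.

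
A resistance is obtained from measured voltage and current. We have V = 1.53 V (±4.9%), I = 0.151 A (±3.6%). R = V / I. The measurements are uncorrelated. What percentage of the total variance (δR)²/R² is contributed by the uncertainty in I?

35.1%

(δR/R)² = (1·δV/V)² + (-1·δI/I)²
  V term: (1×0.0490)² = 0.00240
  I term: (-1×0.0360)² = 0.00130
Total = 0.00370. Share from I = 0.00130/0.00370 = 0.351.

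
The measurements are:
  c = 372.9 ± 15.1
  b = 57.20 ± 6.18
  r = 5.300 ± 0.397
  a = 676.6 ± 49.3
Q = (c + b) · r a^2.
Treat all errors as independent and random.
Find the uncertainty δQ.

1.76e+08

Let u = c + b = 430.1. δu = √(δc² + δb²) = √(228 + 38.2) = 16.3, so δu/u = 0.0379.
Q is then a monomial in u, r, a:
δQ/Q = √((δu/u)² + (1·δr/r)² + (2·δa/a)²) = √(0.00144 + 0.00561 + 0.0212) = 0.168
Q = 1.044e+09, so δQ = 0.168 × 1.044e+09 = 1.76e+08.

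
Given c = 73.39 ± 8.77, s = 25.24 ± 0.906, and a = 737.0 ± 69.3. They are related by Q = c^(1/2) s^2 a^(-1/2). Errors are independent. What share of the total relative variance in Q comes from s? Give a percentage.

47.1%

(δQ/Q)² = (½·δc/c)² + (2·δs/s)² + (−½·δa/a)²
  c term: (0.5×0.119)² = 0.00357
  s term: (2×0.0359)² = 0.00515
  a term: (-0.5×0.0940)² = 0.00221
Total = 0.0109. Share from s = 0.00515/0.0109 = 0.471.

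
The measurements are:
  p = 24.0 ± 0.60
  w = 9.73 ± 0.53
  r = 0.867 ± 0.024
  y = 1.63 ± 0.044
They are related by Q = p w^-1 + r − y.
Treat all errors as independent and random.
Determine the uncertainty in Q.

0.156

Let h = p·w^-1 = 2.47. δh/h = √((1·δp/p)² + (-1·δw/w)²) = √(0.000625 + 0.00297) = 0.0599, so δh = 0.148.
Q = h + r − y: δQ = √(δh² + δr² + δy²) = √(0.0219 + 0.000576 + 0.00194) = 0.156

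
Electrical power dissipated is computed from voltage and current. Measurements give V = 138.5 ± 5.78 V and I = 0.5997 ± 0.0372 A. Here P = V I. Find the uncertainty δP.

6.21 W

For a monomial P ∝ V, I, fractional errors add in quadrature:
  (1·δV/V)² = (1×0.0417)² = 0.00174;  (1·δI/I)² = (1×0.0620)² = 0.00385
δP/P = √(0.00559) = 0.0748
P = 83.06 W, so δP = 0.0748 × 83.06 = 6.21 W.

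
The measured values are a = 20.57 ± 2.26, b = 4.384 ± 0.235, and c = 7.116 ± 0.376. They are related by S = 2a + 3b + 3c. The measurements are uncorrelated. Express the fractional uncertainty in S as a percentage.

6.23%

Absolute uncertainties add in quadrature for a linear combination:
  (2·δa)² = 20.4;  (3·δb)² = 0.497;  (3·δc)² = 1.27
δS = √(22.2) = 4.71
S = 75.64, so δS/S = 4.71/75.64 = 0.0623.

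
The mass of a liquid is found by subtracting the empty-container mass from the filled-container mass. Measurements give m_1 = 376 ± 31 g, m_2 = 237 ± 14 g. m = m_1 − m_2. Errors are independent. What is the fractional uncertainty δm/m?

For a sum/difference, combine absolute errors in quadrature:
  (δm_1)² = 961;  (δm_2)² = 196
δm = √(1160) = 34.0 g
m = 139 g, so δm/m = 34.0/139 = 0.245.

0.245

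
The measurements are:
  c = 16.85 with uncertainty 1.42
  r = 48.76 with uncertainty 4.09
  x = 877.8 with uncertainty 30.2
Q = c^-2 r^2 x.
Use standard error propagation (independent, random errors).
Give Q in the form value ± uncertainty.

Relative error in a monomial: (δQ/Q)² = Σ (nᵢ · δxᵢ/xᵢ)².
  (-2·δc/c)² = (-2×0.0843)² = 0.0284;  (2·δr/r)² = (2×0.0839)² = 0.0281;  (1·δx/x)² = (1×0.0344)² = 0.00118
δQ/Q = √(0.0577) = 0.240
Q = 7351, so δQ = 0.240 × 7351 = 1770.

7351 ± 1770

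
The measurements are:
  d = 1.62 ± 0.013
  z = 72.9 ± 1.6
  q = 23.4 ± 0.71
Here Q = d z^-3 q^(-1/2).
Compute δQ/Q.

0.0680

Since Q is a product/quotient, work with relative uncertainties:
  (1·δd/d)² = (1×0.00802)² = 6.44e-05;  (-3·δz/z)² = (-3×0.0219)² = 0.00434;  (−½·δq/q)² = (-0.5×0.0303)² = 0.000230
δQ/Q = √(0.00463) = 0.0680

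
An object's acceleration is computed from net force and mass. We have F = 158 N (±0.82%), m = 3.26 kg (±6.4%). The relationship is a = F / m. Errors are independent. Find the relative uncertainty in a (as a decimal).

0.0645

Relative error in a monomial: (δa/a)² = Σ (nᵢ · δxᵢ/xᵢ)².
  (1·δF/F)² = (1×0.00820)² = 6.72e-05;  (-1·δm/m)² = (-1×0.0640)² = 0.00410
δa/a = √(0.00416) = 0.0645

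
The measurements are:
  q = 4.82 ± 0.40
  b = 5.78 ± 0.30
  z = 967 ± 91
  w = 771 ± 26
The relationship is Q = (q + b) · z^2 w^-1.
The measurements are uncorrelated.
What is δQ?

2530

Let u = q + b = 10.6. δu = √(δq² + δb²) = √(0.160 + 0.0900) = 0.500, so δu/u = 0.0472.
Q is then a monomial in u, z, w:
δQ/Q = √((δu/u)² + (2·δz/z)² + (-1·δw/w)²) = √(0.00222 + 0.0354 + 0.00114) = 0.197
Q = 12900, so δQ = 0.197 × 12900 = 2530.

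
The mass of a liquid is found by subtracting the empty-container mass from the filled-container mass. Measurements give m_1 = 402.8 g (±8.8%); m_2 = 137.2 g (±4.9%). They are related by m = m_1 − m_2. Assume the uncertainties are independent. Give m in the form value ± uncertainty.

Absolute uncertainties add in quadrature for a linear combination:
  (δm_1)² = 1260;  (δm_2)² = 45.2
δm = √(1300) = 36.1 g
m = 265.6 g.

265.6 ± 36.1 g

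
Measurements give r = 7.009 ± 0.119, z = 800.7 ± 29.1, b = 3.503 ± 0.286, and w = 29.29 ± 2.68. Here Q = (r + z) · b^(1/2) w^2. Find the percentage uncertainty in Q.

Let u = r + z = 807.7. δu = √(δr² + δz²) = √(0.0142 + 847) = 29.1, so δu/u = 0.0360.
Q is then a monomial in u, b, w:
δQ/Q = √((δu/u)² + (½·δb/b)² + (2·δw/w)²) = √(0.00130 + 0.00167 + 0.0335) = 0.191

19.1%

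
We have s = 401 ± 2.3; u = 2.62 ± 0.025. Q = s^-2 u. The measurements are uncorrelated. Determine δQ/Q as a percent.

1.49%

Each factor contributes (exponent × relative error)² to (δQ/Q)²:
  (-2·δs/s)² = (-2×0.00574)² = 0.000132;  (1·δu/u)² = (1×0.00954)² = 9.1e-05
δQ/Q = √(0.000223) = 0.0149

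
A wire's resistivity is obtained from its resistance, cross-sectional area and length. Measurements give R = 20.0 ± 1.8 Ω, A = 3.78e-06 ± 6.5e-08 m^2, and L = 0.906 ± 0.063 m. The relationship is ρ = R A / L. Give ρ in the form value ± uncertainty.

Since ρ is a product/quotient, work with relative uncertainties:
  (1·δR/R)² = (1×0.0900)² = 0.00810;  (1·δA/A)² = (1×0.0172)² = 0.000296;  (-1·δL/L)² = (-1×0.0695)² = 0.00484
δρ/ρ = √(0.0132) = 0.115
ρ = 8.34e-05 Ω·m, so δρ = 0.115 × 8.34e-05 = 9.6e-06 Ω·m.

(8.34 ± 0.960) × 10^-5 Ω·m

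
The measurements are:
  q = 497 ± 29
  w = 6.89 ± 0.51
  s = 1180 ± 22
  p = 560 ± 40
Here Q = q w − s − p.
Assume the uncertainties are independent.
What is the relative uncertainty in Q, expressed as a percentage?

19.4%

Let h = q·w = 3420. δh/h = √((1·δq/q)² + (1·δw/w)²) = √(0.00340 + 0.00548) = 0.0943, so δh = 323.
Q = h − s − p: δQ = √(δh² + δs² + δp²) = √(1.04e+05 + 484 + 1600) = 326
Q = 1680, so δQ/Q = 326/1680 = 0.194.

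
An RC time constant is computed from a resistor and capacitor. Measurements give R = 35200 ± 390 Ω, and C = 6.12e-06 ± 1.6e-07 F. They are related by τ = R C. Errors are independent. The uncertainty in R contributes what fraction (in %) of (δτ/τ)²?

15.2%

(δτ/τ)² = (1·δR/R)² + (1·δC/C)²
  R term: (1×0.0111)² = 0.000123
  C term: (1×0.0261)² = 0.000683
Total = 0.000806. Share from R = 0.000123/0.000806 = 0.152.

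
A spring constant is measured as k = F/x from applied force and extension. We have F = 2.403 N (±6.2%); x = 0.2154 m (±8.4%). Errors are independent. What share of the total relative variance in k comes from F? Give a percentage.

35.3%

(δk/k)² = (1·δF/F)² + (-1·δx/x)²
  F term: (1×0.0620)² = 0.00384
  x term: (-1×0.0840)² = 0.00706
Total = 0.0109. Share from F = 0.00384/0.0109 = 0.353.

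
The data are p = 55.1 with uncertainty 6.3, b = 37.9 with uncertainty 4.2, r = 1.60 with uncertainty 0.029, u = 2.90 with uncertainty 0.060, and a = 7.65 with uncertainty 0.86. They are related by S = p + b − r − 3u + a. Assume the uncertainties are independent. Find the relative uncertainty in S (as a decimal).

For a sum/difference, combine absolute errors in quadrature:
  (δp)² = 39.7;  (δb)² = 17.6;  (δr)² = 0.000841;  (3·δu)² = 0.0324;  (δa)² = 0.740
δS = √(58.1) = 7.62
S = 90.3, so δS/S = 7.62/90.3 = 0.0844.

0.0844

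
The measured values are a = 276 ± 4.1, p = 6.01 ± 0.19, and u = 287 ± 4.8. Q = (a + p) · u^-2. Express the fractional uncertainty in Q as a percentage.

3.65%

Let w = a + p = 282. δw = √(δa² + δp²) = √(16.8 + 0.0361) = 4.10, so δw/w = 0.0146.
Q is then a monomial in w, u:
δQ/Q = √((δw/w)² + (-2·δu/u)²) = √(0.000212 + 0.00112) = 0.0365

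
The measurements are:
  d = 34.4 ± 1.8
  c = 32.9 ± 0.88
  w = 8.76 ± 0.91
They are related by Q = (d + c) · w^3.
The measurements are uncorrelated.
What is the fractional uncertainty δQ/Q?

Let u = d + c = 67.3. δu = √(δd² + δc²) = √(3.24 + 0.774) = 2.00, so δu/u = 0.0298.
Q is then a monomial in u, w:
δQ/Q = √((δu/u)² + (3·δw/w)²) = √(0.000886 + 0.0971) = 0.313

0.313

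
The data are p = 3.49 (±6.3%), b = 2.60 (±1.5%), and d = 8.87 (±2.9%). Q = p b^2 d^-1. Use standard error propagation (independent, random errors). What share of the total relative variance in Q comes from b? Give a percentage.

15.8%

(δQ/Q)² = (1·δp/p)² + (2·δb/b)² + (-1·δd/d)²
  p term: (1×0.0630)² = 0.00397
  b term: (2×0.0150)² = 0.000900
  d term: (-1×0.0290)² = 0.000841
Total = 0.00571. Share from b = 0.000900/0.00571 = 0.158.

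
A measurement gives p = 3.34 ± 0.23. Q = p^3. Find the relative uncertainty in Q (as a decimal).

Relative error in a monomial: (δQ/Q)² = Σ (nᵢ · δxᵢ/xᵢ)².
  (3·δp/p)² = (3×0.0689)² = 0.0427
δQ/Q = √(0.0427) = 0.207

0.207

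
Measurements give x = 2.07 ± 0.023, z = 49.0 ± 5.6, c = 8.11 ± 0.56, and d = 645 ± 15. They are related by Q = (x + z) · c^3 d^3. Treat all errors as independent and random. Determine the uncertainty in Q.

Let u = x + z = 51.1. δu = √(δx² + δz²) = √(0.000529 + 31.4) = 5.60, so δu/u = 0.110.
Q is then a monomial in u, c, d:
δQ/Q = √((δu/u)² + (3·δc/c)² + (3·δd/d)²) = √(0.0120 + 0.0429 + 0.00487) = 0.245
Q = 7.31e+12, so δQ = 0.245 × 7.31e+12 = 1.79e+12.

1.79e+12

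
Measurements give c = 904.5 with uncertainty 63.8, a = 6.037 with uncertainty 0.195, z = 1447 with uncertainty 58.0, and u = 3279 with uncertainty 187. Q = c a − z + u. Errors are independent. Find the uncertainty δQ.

467

Let p = c·a = 5460. δp/p = √((1·δc/c)² + (1·δa/a)²) = √(0.00498 + 0.00104) = 0.0776, so δp = 424.
Q = p − z + u: δQ = √(δp² + δz² + δu²) = √(1.79e+05 + 3360 + 35000) = 467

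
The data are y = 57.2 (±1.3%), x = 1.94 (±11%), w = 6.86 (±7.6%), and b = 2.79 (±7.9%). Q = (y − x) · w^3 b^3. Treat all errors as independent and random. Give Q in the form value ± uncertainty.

Let u = y − x = 55.3. δu = √(δy² + δx²) = √(0.553 + 0.0455) = 0.774, so δu/u = 0.0140.
Q is then a monomial in u, w, b:
δQ/Q = √((δu/u)² + (3·δw/w)² + (3·δb/b)²) = √(0.000196 + 0.0520 + 0.0562) = 0.329
Q = 3.87e+05, so δQ = 0.329 × 3.87e+05 = 1.28e+05.

(3.87 ± 1.28) × 10^5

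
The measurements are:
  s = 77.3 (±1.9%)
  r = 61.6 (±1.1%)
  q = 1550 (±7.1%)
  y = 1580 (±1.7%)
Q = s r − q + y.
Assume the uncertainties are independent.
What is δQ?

154

Let p = s·r = 4760. δp/p = √((1·δs/s)² + (1·δr/r)²) = √(0.000361 + 0.000121) = 0.0220, so δp = 105.
Q = p − q + y: δQ = √(δp² + δq² + δy²) = √(10900 + 12100 + 721) = 154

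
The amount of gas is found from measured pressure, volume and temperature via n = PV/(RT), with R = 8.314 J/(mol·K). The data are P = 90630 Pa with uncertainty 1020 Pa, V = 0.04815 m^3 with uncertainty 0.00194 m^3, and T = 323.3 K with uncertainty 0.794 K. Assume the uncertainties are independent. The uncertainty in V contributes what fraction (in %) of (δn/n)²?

92.4%

(δn/n)² = (1·δP/P)² + (1·δV/V)² + (-1·δT/T)²
  P term: (1×0.0113)² = 0.000127
  V term: (1×0.0403)² = 0.00162
  T term: (-1×0.00246)² = 6.03e-06
Total = 0.00176. Share from V = 0.00162/0.00176 = 0.924.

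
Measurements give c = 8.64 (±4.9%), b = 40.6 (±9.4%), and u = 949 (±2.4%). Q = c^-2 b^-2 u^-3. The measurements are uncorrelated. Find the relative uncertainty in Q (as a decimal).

Relative error in a monomial: (δQ/Q)² = Σ (nᵢ · δxᵢ/xᵢ)².
  (-2·δc/c)² = (-2×0.0490)² = 0.00960;  (-2·δb/b)² = (-2×0.0940)² = 0.0353;  (-3·δu/u)² = (-3×0.0240)² = 0.00518
δQ/Q = √(0.0501) = 0.224

0.224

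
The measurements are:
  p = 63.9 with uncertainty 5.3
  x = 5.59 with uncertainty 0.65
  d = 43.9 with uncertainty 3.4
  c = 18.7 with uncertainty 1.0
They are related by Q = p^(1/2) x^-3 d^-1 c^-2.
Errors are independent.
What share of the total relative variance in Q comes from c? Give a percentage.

8.12%

(δQ/Q)² = (½·δp/p)² + (-3·δx/x)² + (-1·δd/d)² + (-2·δc/c)²
  p term: (0.5×0.0829)² = 0.00172
  x term: (-3×0.116)² = 0.122
  d term: (-1×0.0774)² = 0.00600
  c term: (-2×0.0535)² = 0.0114
Total = 0.141. Share from c = 0.0114/0.141 = 0.0812.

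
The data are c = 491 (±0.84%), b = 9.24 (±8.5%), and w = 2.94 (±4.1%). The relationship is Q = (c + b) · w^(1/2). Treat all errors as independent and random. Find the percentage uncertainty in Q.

2.22%

Let u = c + b = 500. δu = √(δc² + δb²) = √(17.0 + 0.617) = 4.20, so δu/u = 0.00839.
Q is then a monomial in u, w:
δQ/Q = √((δu/u)² + (½·δw/w)²) = √(7.04e-05 + 0.000420) = 0.0222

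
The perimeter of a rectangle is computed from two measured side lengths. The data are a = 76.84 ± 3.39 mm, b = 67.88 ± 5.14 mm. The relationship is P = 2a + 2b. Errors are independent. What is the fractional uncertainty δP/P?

Each term contributes (cᵢ δxᵢ)² to (δP)²:
  (2·δa)² = 46.0;  (2·δb)² = 106
δP = √(152) = 12.3 mm
P = 289.4 mm, so δP/P = 12.3/289.4 = 0.0425.

0.0425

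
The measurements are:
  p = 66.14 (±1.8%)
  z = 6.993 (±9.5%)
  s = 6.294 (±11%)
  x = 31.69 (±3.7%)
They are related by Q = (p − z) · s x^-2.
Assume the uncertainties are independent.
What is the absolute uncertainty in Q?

Let u = p − z = 59.15. δu = √(δp² + δz²) = √(1.42 + 0.441) = 1.36, so δu/u = 0.0230.
Q is then a monomial in u, s, x:
δQ/Q = √((δu/u)² + (1·δs/s)² + (-2·δx/x)²) = √(0.000531 + 0.0121 + 0.00548) = 0.135
Q = 0.3707, so δQ = 0.135 × 0.3707 = 0.0499.

0.0499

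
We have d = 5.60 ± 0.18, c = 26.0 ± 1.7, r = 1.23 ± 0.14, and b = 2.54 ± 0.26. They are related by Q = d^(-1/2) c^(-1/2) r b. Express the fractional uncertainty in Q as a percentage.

Products/powers → add relative errors in quadrature, weighted by exponent:
  (−½·δd/d)² = (-0.5×0.0321)² = 0.000258;  (−½·δc/c)² = (-0.5×0.0654)² = 0.00107;  (1·δr/r)² = (1×0.114)² = 0.0130;  (1·δb/b)² = (1×0.102)² = 0.0105
δQ/Q = √(0.0248) = 0.157

15.7%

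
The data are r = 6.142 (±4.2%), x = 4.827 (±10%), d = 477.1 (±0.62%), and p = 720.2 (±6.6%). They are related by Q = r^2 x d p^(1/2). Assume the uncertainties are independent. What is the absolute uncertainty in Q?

3.14e+05

Since Q is a product/quotient, work with relative uncertainties:
  (2·δr/r)² = (2×0.0420)² = 0.00706;  (1·δx/x)² = (1×0.100)² = 0.0100;  (1·δd/d)² = (1×0.00620)² = 3.84e-05;  (½·δp/p)² = (0.5×0.0660)² = 0.00109
δQ/Q = √(0.0182) = 0.135
Q = 2.331e+06, so δQ = 0.135 × 2.331e+06 = 3.14e+05.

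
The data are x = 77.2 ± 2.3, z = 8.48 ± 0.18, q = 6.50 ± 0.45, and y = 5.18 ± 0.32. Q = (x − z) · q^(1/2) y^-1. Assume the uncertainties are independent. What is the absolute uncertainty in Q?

2.65

Let u = x − z = 68.7. δu = √(δx² + δz²) = √(5.29 + 0.0324) = 2.31, so δu/u = 0.0336.
Q is then a monomial in u, q, y:
δQ/Q = √((δu/u)² + (½·δq/q)² + (-1·δy/y)²) = √(0.00113 + 0.00120 + 0.00382) = 0.0784
Q = 33.8, so δQ = 0.0784 × 33.8 = 2.65.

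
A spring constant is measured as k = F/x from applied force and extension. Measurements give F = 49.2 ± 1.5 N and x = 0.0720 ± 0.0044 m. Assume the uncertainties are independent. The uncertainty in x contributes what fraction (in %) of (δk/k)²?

(δk/k)² = (1·δF/F)² + (-1·δx/x)²
  F term: (1×0.0305)² = 0.000930
  x term: (-1×0.0611)² = 0.00373
Total = 0.00466. Share from x = 0.00373/0.00466 = 0.801.

80.1%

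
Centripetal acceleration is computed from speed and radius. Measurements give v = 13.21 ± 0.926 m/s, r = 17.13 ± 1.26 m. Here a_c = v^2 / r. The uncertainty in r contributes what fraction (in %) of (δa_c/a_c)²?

(δa_c/a_c)² = (2·δv/v)² + (-1·δr/r)²
  v term: (2×0.0701)² = 0.0197
  r term: (-1×0.0736)² = 0.00541
Total = 0.0251. Share from r = 0.00541/0.0251 = 0.216.

21.6%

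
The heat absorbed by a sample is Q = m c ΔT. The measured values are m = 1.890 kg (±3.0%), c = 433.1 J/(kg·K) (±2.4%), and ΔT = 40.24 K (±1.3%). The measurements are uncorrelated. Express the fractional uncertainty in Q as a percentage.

Each factor contributes (exponent × relative error)² to (δQ/Q)²:
  (1·δm/m)² = (1×0.0300)² = 0.000900;  (1·δc/c)² = (1×0.0240)² = 0.000576;  (1·δΔT/ΔT)² = (1×0.0130)² = 0.000169
δQ/Q = √(0.00164) = 0.0406

4.06%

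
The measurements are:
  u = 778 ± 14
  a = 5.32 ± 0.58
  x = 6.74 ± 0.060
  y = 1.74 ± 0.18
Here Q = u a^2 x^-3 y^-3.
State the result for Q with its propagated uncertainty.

Relative error in a monomial: (δQ/Q)² = Σ (nᵢ · δxᵢ/xᵢ)².
  (1·δu/u)² = (1×0.0180)² = 0.000324;  (2·δa/a)² = (2×0.109)² = 0.0475;  (-3·δx/x)² = (-3×0.00890)² = 0.000713;  (-3·δy/y)² = (-3×0.103)² = 0.0963
δQ/Q = √(0.145) = 0.381
Q = 13.7, so δQ = 0.381 × 13.7 = 5.20.

13.7 ± 5.20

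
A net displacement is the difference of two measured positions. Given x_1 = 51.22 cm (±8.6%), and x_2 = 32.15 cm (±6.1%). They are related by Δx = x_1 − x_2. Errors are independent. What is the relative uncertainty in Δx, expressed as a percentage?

25.3%

Absolute uncertainties add in quadrature for a linear combination:
  (δx_1)² = 19.4;  (δx_2)² = 3.85
δΔx = √(23.2) = 4.82 cm
Δx = 19.07 cm, so δΔx/Δx = 4.82/19.07 = 0.253.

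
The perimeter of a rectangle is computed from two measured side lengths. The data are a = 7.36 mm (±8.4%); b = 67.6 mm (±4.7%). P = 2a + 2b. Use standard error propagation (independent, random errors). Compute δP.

6.47 mm

Absolute uncertainties add in quadrature for a linear combination:
  (2·δa)² = 1.53;  (2·δb)² = 40.4
δP = √(41.9) = 6.47 mm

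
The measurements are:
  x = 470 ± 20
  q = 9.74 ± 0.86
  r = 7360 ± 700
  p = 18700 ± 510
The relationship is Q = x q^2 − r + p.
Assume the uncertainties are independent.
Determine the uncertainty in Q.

8150

Let w = x·q^2 = 44600. δw/w = √((1·δx/x)² + (2·δq/q)²) = √(0.00181 + 0.0312) = 0.182, so δw = 8100.
Q = w − r + p: δQ = √(δw² + δr² + δp²) = √(6.56e+07 + 4.9e+05 + 2.6e+05) = 8150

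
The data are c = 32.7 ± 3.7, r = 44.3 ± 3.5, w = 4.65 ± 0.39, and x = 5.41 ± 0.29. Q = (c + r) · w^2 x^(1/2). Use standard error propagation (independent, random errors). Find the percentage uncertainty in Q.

Let u = c + r = 77.0. δu = √(δc² + δr²) = √(13.7 + 12.2) = 5.09, so δu/u = 0.0661.
Q is then a monomial in u, w, x:
δQ/Q = √((δu/u)² + (2·δw/w)² + (½·δx/x)²) = √(0.00438 + 0.0281 + 0.000718) = 0.182

18.2%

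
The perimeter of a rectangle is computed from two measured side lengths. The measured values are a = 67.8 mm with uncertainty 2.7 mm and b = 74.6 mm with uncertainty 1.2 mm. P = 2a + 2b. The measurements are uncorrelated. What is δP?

Absolute uncertainties add in quadrature for a linear combination:
  (2·δa)² = 29.2;  (2·δb)² = 5.76
δP = √(34.9) = 5.91 mm

5.91 mm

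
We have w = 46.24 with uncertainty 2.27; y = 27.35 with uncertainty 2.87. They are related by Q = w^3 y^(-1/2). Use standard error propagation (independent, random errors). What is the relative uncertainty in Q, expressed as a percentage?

Each factor contributes (exponent × relative error)² to (δQ/Q)²:
  (3·δw/w)² = (3×0.0491)² = 0.0217;  (−½·δy/y)² = (-0.5×0.105)² = 0.00275
δQ/Q = √(0.0244) = 0.156

15.6%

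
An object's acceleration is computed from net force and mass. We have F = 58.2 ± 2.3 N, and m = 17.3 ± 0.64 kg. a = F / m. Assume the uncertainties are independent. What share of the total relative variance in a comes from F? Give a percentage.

53.3%

(δa/a)² = (1·δF/F)² + (-1·δm/m)²
  F term: (1×0.0395)² = 0.00156
  m term: (-1×0.0370)² = 0.00137
Total = 0.00293. Share from F = 0.00156/0.00293 = 0.533.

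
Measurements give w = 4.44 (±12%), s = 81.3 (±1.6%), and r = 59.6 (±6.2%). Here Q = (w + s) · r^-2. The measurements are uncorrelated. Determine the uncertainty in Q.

0.00302

Let u = w + s = 85.7. δu = √(δw² + δs²) = √(0.284 + 1.69) = 1.41, so δu/u = 0.0164.
Q is then a monomial in u, r:
δQ/Q = √((δu/u)² + (-2·δr/r)²) = √(0.000269 + 0.0154) = 0.125
Q = 0.0241, so δQ = 0.125 × 0.0241 = 0.00302.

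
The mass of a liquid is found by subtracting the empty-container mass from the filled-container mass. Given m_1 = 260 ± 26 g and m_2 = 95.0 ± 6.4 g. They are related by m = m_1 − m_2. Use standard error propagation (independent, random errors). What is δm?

Absolute uncertainties add in quadrature for a linear combination:
  (δm_1)² = 676;  (δm_2)² = 41.0
δm = √(717) = 26.8 g

26.8 g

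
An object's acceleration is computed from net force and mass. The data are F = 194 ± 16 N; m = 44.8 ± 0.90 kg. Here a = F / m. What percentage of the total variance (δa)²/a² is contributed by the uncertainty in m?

(δa/a)² = (1·δF/F)² + (-1·δm/m)²
  F term: (1×0.0825)² = 0.00680
  m term: (-1×0.0201)² = 0.000404
Total = 0.00721. Share from m = 0.000404/0.00721 = 0.0560.

5.60%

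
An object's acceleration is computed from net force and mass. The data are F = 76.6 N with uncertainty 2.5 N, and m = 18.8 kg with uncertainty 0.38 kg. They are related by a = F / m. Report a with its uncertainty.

4.07 ± 0.156 m/s^2

a is a product of powers, so relative uncertainties combine in quadrature:
  (1·δF/F)² = (1×0.0326)² = 0.00107;  (-1·δm/m)² = (-1×0.0202)² = 0.000409
δa/a = √(0.00147) = 0.0384
a = 4.07 m/s^2, so δa = 0.0384 × 4.07 = 0.156 m/s^2.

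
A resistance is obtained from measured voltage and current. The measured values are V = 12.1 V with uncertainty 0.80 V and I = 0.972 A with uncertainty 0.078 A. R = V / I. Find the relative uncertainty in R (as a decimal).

Since R is a product/quotient, work with relative uncertainties:
  (1·δV/V)² = (1×0.0661)² = 0.00437;  (-1·δI/I)² = (-1×0.0802)² = 0.00644
δR/R = √(0.0108) = 0.104

0.104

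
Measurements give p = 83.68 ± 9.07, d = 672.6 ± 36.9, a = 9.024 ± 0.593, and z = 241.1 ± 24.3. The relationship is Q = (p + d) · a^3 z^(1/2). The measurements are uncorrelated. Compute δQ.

1.81e+06

Let u = p + d = 756.3. δu = √(δp² + δd²) = √(82.3 + 1360) = 38.0, so δu/u = 0.0502.
Q is then a monomial in u, a, z:
δQ/Q = √((δu/u)² + (3·δa/a)² + (½·δz/z)²) = √(0.00252 + 0.0389 + 0.00254) = 0.210
Q = 8.629e+06, so δQ = 0.210 × 8.629e+06 = 1.81e+06.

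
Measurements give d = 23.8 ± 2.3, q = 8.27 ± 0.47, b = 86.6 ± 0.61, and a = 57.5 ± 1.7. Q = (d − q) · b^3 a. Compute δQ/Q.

Let u = d − q = 15.5. δu = √(δd² + δq²) = √(5.29 + 0.221) = 2.35, so δu/u = 0.151.
Q is then a monomial in u, b, a:
δQ/Q = √((δu/u)² + (3·δb/b)² + (1·δa/a)²) = √(0.0228 + 0.000447 + 0.000874) = 0.155

0.155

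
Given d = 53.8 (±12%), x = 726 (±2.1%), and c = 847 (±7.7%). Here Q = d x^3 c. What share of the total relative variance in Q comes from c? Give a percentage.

24.4%

(δQ/Q)² = (1·δd/d)² + (3·δx/x)² + (1·δc/c)²
  d term: (1×0.120)² = 0.0144
  x term: (3×0.0210)² = 0.00397
  c term: (1×0.0770)² = 0.00593
Total = 0.0243. Share from c = 0.00593/0.0243 = 0.244.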